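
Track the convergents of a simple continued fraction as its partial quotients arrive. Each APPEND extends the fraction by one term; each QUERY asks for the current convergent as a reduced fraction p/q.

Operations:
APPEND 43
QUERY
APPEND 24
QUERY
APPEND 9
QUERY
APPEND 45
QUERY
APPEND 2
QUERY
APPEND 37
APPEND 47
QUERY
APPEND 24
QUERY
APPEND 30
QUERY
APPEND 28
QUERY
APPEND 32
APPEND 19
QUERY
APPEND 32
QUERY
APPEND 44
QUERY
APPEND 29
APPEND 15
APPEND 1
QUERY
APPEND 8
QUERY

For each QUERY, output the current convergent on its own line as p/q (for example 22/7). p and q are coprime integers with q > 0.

APPEND 43: p_0 = 43·1 + 0 = 43, q_0 = 43·0 + 1 = 1 → 43/1
APPEND 24: p_1 = 24·43 + 1 = 1033, q_1 = 24·1 + 0 = 24 → 1033/24
APPEND 9: p_2 = 9·1033 + 43 = 9340, q_2 = 9·24 + 1 = 217 → 9340/217
APPEND 45: p_3 = 45·9340 + 1033 = 421333, q_3 = 45·217 + 24 = 9789 → 421333/9789
APPEND 2: p_4 = 2·421333 + 9340 = 852006, q_4 = 2·9789 + 217 = 19795 → 852006/19795
APPEND 37: p_5 = 37·852006 + 421333 = 31945555, q_5 = 37·19795 + 9789 = 742204 → 31945555/742204
APPEND 47: p_6 = 47·31945555 + 852006 = 1502293091, q_6 = 47·742204 + 19795 = 34903383 → 1502293091/34903383
APPEND 24: p_7 = 24·1502293091 + 31945555 = 36086979739, q_7 = 24·34903383 + 742204 = 838423396 → 36086979739/838423396
APPEND 30: p_8 = 30·36086979739 + 1502293091 = 1084111685261, q_8 = 30·838423396 + 34903383 = 25187605263 → 1084111685261/25187605263
APPEND 28: p_9 = 28·1084111685261 + 36086979739 = 30391214167047, q_9 = 28·25187605263 + 838423396 = 706091370760 → 30391214167047/706091370760
APPEND 32: p_10 = 32·30391214167047 + 1084111685261 = 973602965030765, q_10 = 32·706091370760 + 25187605263 = 22620111469583 → 973602965030765/22620111469583
APPEND 19: p_11 = 19·973602965030765 + 30391214167047 = 18528847549751582, q_11 = 19·22620111469583 + 706091370760 = 430488209292837 → 18528847549751582/430488209292837
APPEND 32: p_12 = 32·18528847549751582 + 973602965030765 = 593896724557081389, q_12 = 32·430488209292837 + 22620111469583 = 13798242808840367 → 593896724557081389/13798242808840367
APPEND 44: p_13 = 44·593896724557081389 + 18528847549751582 = 26149984728061332698, q_13 = 44·13798242808840367 + 430488209292837 = 607553171798268985 → 26149984728061332698/607553171798268985
APPEND 29: p_14 = 29·26149984728061332698 + 593896724557081389 = 758943453838335729631, q_14 = 29·607553171798268985 + 13798242808840367 = 17632840224958640932 → 758943453838335729631/17632840224958640932
APPEND 15: p_15 = 15·758943453838335729631 + 26149984728061332698 = 11410301792303097277163, q_15 = 15·17632840224958640932 + 607553171798268985 = 265100156546177882965 → 11410301792303097277163/265100156546177882965
APPEND 1: p_16 = 1·11410301792303097277163 + 758943453838335729631 = 12169245246141433006794, q_16 = 1·265100156546177882965 + 17632840224958640932 = 282732996771136523897 → 12169245246141433006794/282732996771136523897
APPEND 8: p_17 = 8·12169245246141433006794 + 11410301792303097277163 = 108764263761434561331515, q_17 = 8·282732996771136523897 + 265100156546177882965 = 2526964130715270074141 → 108764263761434561331515/2526964130715270074141

43/1
1033/24
9340/217
421333/9789
852006/19795
1502293091/34903383
36086979739/838423396
1084111685261/25187605263
30391214167047/706091370760
18528847549751582/430488209292837
593896724557081389/13798242808840367
26149984728061332698/607553171798268985
12169245246141433006794/282732996771136523897
108764263761434561331515/2526964130715270074141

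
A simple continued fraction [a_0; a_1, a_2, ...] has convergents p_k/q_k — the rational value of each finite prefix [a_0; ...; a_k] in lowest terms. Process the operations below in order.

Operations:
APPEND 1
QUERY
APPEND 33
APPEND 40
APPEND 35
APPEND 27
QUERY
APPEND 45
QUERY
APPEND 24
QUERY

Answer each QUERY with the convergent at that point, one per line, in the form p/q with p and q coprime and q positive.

APPEND 1: p_0 = 1·1 + 0 = 1, q_0 = 1·0 + 1 = 1 → 1/1
APPEND 33: p_1 = 33·1 + 1 = 34, q_1 = 33·1 + 0 = 33 → 34/33
APPEND 40: p_2 = 40·34 + 1 = 1361, q_2 = 40·33 + 1 = 1321 → 1361/1321
APPEND 35: p_3 = 35·1361 + 34 = 47669, q_3 = 35·1321 + 33 = 46268 → 47669/46268
APPEND 27: p_4 = 27·47669 + 1361 = 1288424, q_4 = 27·46268 + 1321 = 1250557 → 1288424/1250557
APPEND 45: p_5 = 45·1288424 + 47669 = 58026749, q_5 = 45·1250557 + 46268 = 56321333 → 58026749/56321333
APPEND 24: p_6 = 24·58026749 + 1288424 = 1393930400, q_6 = 24·56321333 + 1250557 = 1352962549 → 1393930400/1352962549

1/1
1288424/1250557
58026749/56321333
1393930400/1352962549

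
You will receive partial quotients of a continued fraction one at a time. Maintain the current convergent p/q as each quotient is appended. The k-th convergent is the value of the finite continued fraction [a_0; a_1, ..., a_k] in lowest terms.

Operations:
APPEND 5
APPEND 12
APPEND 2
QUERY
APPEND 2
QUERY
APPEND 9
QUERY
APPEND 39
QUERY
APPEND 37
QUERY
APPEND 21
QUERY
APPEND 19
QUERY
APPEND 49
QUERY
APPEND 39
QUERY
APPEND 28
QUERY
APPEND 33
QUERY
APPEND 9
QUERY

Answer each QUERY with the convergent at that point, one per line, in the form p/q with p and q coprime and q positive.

127/25
315/62
2962/583
115833/22799
4288783/844146
90180276/17749865
1717714027/338091581
84258167599/16584237334
3287786250388/647123347607
92142273178463/18136037970330
3043982801139667/599136376368497
27487987483435466/5410363425286803

APPEND 5: p_0 = 5·1 + 0 = 5, q_0 = 5·0 + 1 = 1 → 5/1
APPEND 12: p_1 = 12·5 + 1 = 61, q_1 = 12·1 + 0 = 12 → 61/12
APPEND 2: p_2 = 2·61 + 5 = 127, q_2 = 2·12 + 1 = 25 → 127/25
APPEND 2: p_3 = 2·127 + 61 = 315, q_3 = 2·25 + 12 = 62 → 315/62
APPEND 9: p_4 = 9·315 + 127 = 2962, q_4 = 9·62 + 25 = 583 → 2962/583
APPEND 39: p_5 = 39·2962 + 315 = 115833, q_5 = 39·583 + 62 = 22799 → 115833/22799
APPEND 37: p_6 = 37·115833 + 2962 = 4288783, q_6 = 37·22799 + 583 = 844146 → 4288783/844146
APPEND 21: p_7 = 21·4288783 + 115833 = 90180276, q_7 = 21·844146 + 22799 = 17749865 → 90180276/17749865
APPEND 19: p_8 = 19·90180276 + 4288783 = 1717714027, q_8 = 19·17749865 + 844146 = 338091581 → 1717714027/338091581
APPEND 49: p_9 = 49·1717714027 + 90180276 = 84258167599, q_9 = 49·338091581 + 17749865 = 16584237334 → 84258167599/16584237334
APPEND 39: p_10 = 39·84258167599 + 1717714027 = 3287786250388, q_10 = 39·16584237334 + 338091581 = 647123347607 → 3287786250388/647123347607
APPEND 28: p_11 = 28·3287786250388 + 84258167599 = 92142273178463, q_11 = 28·647123347607 + 16584237334 = 18136037970330 → 92142273178463/18136037970330
APPEND 33: p_12 = 33·92142273178463 + 3287786250388 = 3043982801139667, q_12 = 33·18136037970330 + 647123347607 = 599136376368497 → 3043982801139667/599136376368497
APPEND 9: p_13 = 9·3043982801139667 + 92142273178463 = 27487987483435466, q_13 = 9·599136376368497 + 18136037970330 = 5410363425286803 → 27487987483435466/5410363425286803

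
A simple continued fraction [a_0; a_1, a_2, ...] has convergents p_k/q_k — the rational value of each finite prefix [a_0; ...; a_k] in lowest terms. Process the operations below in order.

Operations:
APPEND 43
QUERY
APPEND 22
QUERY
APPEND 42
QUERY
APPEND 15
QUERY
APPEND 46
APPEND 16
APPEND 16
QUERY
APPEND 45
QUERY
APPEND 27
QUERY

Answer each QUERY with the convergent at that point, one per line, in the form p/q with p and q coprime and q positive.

APPEND 43: p_0 = 43·1 + 0 = 43, q_0 = 43·0 + 1 = 1 → 43/1
APPEND 22: p_1 = 22·43 + 1 = 947, q_1 = 22·1 + 0 = 22 → 947/22
APPEND 42: p_2 = 42·947 + 43 = 39817, q_2 = 42·22 + 1 = 925 → 39817/925
APPEND 15: p_3 = 15·39817 + 947 = 598202, q_3 = 15·925 + 22 = 13897 → 598202/13897
APPEND 46: p_4 = 46·598202 + 39817 = 27557109, q_4 = 46·13897 + 925 = 640187 → 27557109/640187
APPEND 16: p_5 = 16·27557109 + 598202 = 441511946, q_5 = 16·640187 + 13897 = 10256889 → 441511946/10256889
APPEND 16: p_6 = 16·441511946 + 27557109 = 7091748245, q_6 = 16·10256889 + 640187 = 164750411 → 7091748245/164750411
APPEND 45: p_7 = 45·7091748245 + 441511946 = 319570182971, q_7 = 45·164750411 + 10256889 = 7424025384 → 319570182971/7424025384
APPEND 27: p_8 = 27·319570182971 + 7091748245 = 8635486688462, q_8 = 27·7424025384 + 164750411 = 200613435779 → 8635486688462/200613435779

43/1
947/22
39817/925
598202/13897
7091748245/164750411
319570182971/7424025384
8635486688462/200613435779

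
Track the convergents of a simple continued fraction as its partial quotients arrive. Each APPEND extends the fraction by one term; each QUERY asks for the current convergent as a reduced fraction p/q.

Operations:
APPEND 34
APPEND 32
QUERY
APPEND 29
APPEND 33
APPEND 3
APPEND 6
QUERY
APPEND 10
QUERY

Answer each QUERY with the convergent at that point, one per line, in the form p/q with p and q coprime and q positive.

APPEND 34: p_0 = 34·1 + 0 = 34, q_0 = 34·0 + 1 = 1 → 34/1
APPEND 32: p_1 = 32·34 + 1 = 1089, q_1 = 32·1 + 0 = 32 → 1089/32
APPEND 29: p_2 = 29·1089 + 34 = 31615, q_2 = 29·32 + 1 = 929 → 31615/929
APPEND 33: p_3 = 33·31615 + 1089 = 1044384, q_3 = 33·929 + 32 = 30689 → 1044384/30689
APPEND 3: p_4 = 3·1044384 + 31615 = 3164767, q_4 = 3·30689 + 929 = 92996 → 3164767/92996
APPEND 6: p_5 = 6·3164767 + 1044384 = 20032986, q_5 = 6·92996 + 30689 = 588665 → 20032986/588665
APPEND 10: p_6 = 10·20032986 + 3164767 = 203494627, q_6 = 10·588665 + 92996 = 5979646 → 203494627/5979646

1089/32
20032986/588665
203494627/5979646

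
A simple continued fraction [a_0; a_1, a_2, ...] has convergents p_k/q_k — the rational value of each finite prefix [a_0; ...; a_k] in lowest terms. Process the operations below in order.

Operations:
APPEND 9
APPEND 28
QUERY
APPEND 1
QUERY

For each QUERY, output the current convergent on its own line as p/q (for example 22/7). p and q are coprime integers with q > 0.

253/28
262/29

APPEND 9: p_0 = 9·1 + 0 = 9, q_0 = 9·0 + 1 = 1 → 9/1
APPEND 28: p_1 = 28·9 + 1 = 253, q_1 = 28·1 + 0 = 28 → 253/28
APPEND 1: p_2 = 1·253 + 9 = 262, q_2 = 1·28 + 1 = 29 → 262/29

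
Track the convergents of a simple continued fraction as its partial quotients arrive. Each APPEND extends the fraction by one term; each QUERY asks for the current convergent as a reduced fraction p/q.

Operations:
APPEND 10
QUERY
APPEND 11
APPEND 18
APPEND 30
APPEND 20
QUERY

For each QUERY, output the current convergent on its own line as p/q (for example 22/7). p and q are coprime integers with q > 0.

APPEND 10: p_0 = 10·1 + 0 = 10, q_0 = 10·0 + 1 = 1 → 10/1
APPEND 11: p_1 = 11·10 + 1 = 111, q_1 = 11·1 + 0 = 11 → 111/11
APPEND 18: p_2 = 18·111 + 10 = 2008, q_2 = 18·11 + 1 = 199 → 2008/199
APPEND 30: p_3 = 30·2008 + 111 = 60351, q_3 = 30·199 + 11 = 5981 → 60351/5981
APPEND 20: p_4 = 20·60351 + 2008 = 1209028, q_4 = 20·5981 + 199 = 119819 → 1209028/119819

10/1
1209028/119819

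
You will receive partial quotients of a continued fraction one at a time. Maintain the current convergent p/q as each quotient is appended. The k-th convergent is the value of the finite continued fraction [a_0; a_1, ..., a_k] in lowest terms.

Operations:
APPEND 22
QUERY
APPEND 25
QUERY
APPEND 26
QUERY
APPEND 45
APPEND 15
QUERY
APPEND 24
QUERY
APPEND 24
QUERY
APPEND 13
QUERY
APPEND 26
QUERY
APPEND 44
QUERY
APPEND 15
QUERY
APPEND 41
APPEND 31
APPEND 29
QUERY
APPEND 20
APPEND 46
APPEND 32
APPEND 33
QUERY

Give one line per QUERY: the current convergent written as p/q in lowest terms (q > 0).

22/1
551/25
14348/651
9707513/440451
233626523/10600144
5616744065/254843907
73251299368/3323570935
1910150527633/86667688217
84119874515220/3816701852483
1263708268255933/57337195475462
46743190525487047757/2120840323380570898
45613542974371631019104229/2069585754518666557446221

APPEND 22: p_0 = 22·1 + 0 = 22, q_0 = 22·0 + 1 = 1 → 22/1
APPEND 25: p_1 = 25·22 + 1 = 551, q_1 = 25·1 + 0 = 25 → 551/25
APPEND 26: p_2 = 26·551 + 22 = 14348, q_2 = 26·25 + 1 = 651 → 14348/651
APPEND 45: p_3 = 45·14348 + 551 = 646211, q_3 = 45·651 + 25 = 29320 → 646211/29320
APPEND 15: p_4 = 15·646211 + 14348 = 9707513, q_4 = 15·29320 + 651 = 440451 → 9707513/440451
APPEND 24: p_5 = 24·9707513 + 646211 = 233626523, q_5 = 24·440451 + 29320 = 10600144 → 233626523/10600144
APPEND 24: p_6 = 24·233626523 + 9707513 = 5616744065, q_6 = 24·10600144 + 440451 = 254843907 → 5616744065/254843907
APPEND 13: p_7 = 13·5616744065 + 233626523 = 73251299368, q_7 = 13·254843907 + 10600144 = 3323570935 → 73251299368/3323570935
APPEND 26: p_8 = 26·73251299368 + 5616744065 = 1910150527633, q_8 = 26·3323570935 + 254843907 = 86667688217 → 1910150527633/86667688217
APPEND 44: p_9 = 44·1910150527633 + 73251299368 = 84119874515220, q_9 = 44·86667688217 + 3323570935 = 3816701852483 → 84119874515220/3816701852483
APPEND 15: p_10 = 15·84119874515220 + 1910150527633 = 1263708268255933, q_10 = 15·3816701852483 + 86667688217 = 57337195475462 → 1263708268255933/57337195475462
APPEND 41: p_11 = 41·1263708268255933 + 84119874515220 = 51896158873008473, q_11 = 41·57337195475462 + 3816701852483 = 2354641716346425 → 51896158873008473/2354641716346425
APPEND 31: p_12 = 31·51896158873008473 + 1263708268255933 = 1610044633331518596, q_12 = 31·2354641716346425 + 57337195475462 = 73051230402214637 → 1610044633331518596/73051230402214637
APPEND 29: p_13 = 29·1610044633331518596 + 51896158873008473 = 46743190525487047757, q_13 = 29·73051230402214637 + 2354641716346425 = 2120840323380570898 → 46743190525487047757/2120840323380570898
APPEND 20: p_14 = 20·46743190525487047757 + 1610044633331518596 = 936473855143072473736, q_14 = 20·2120840323380570898 + 73051230402214637 = 42489857698013632597 → 936473855143072473736/42489857698013632597
APPEND 46: p_15 = 46·936473855143072473736 + 46743190525487047757 = 43124540527106820839613, q_15 = 46·42489857698013632597 + 2120840323380570898 = 1956654294432007670360 → 43124540527106820839613/1956654294432007670360
APPEND 32: p_16 = 32·43124540527106820839613 + 936473855143072473736 = 1380921770722561339341352, q_16 = 32·1956654294432007670360 + 42489857698013632597 = 62655427279522259084117 → 1380921770722561339341352/62655427279522259084117
APPEND 33: p_17 = 33·1380921770722561339341352 + 43124540527106820839613 = 45613542974371631019104229, q_17 = 33·62655427279522259084117 + 1956654294432007670360 = 2069585754518666557446221 → 45613542974371631019104229/2069585754518666557446221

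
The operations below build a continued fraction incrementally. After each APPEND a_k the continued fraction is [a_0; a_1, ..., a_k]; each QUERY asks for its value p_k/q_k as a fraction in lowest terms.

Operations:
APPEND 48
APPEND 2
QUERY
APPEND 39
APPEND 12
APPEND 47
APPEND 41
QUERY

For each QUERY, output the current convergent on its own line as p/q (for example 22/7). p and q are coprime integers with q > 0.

APPEND 48: p_0 = 48·1 + 0 = 48, q_0 = 48·0 + 1 = 1 → 48/1
APPEND 2: p_1 = 2·48 + 1 = 97, q_1 = 2·1 + 0 = 2 → 97/2
APPEND 39: p_2 = 39·97 + 48 = 3831, q_2 = 39·2 + 1 = 79 → 3831/79
APPEND 12: p_3 = 12·3831 + 97 = 46069, q_3 = 12·79 + 2 = 950 → 46069/950
APPEND 47: p_4 = 47·46069 + 3831 = 2169074, q_4 = 47·950 + 79 = 44729 → 2169074/44729
APPEND 41: p_5 = 41·2169074 + 46069 = 88978103, q_5 = 41·44729 + 950 = 1834839 → 88978103/1834839

97/2
88978103/1834839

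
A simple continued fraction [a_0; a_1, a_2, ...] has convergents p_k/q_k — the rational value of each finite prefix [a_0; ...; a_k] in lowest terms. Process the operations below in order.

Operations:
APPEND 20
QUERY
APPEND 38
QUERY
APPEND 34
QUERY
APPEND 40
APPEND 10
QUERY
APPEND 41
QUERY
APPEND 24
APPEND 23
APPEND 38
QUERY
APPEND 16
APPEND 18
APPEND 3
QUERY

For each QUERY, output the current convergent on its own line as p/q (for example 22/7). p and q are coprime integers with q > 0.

20/1
761/38
25894/1293
10391104/518873
427071785/21325551
8993828428830/449100955813
7954553035744225/397205416990889

APPEND 20: p_0 = 20·1 + 0 = 20, q_0 = 20·0 + 1 = 1 → 20/1
APPEND 38: p_1 = 38·20 + 1 = 761, q_1 = 38·1 + 0 = 38 → 761/38
APPEND 34: p_2 = 34·761 + 20 = 25894, q_2 = 34·38 + 1 = 1293 → 25894/1293
APPEND 40: p_3 = 40·25894 + 761 = 1036521, q_3 = 40·1293 + 38 = 51758 → 1036521/51758
APPEND 10: p_4 = 10·1036521 + 25894 = 10391104, q_4 = 10·51758 + 1293 = 518873 → 10391104/518873
APPEND 41: p_5 = 41·10391104 + 1036521 = 427071785, q_5 = 41·518873 + 51758 = 21325551 → 427071785/21325551
APPEND 24: p_6 = 24·427071785 + 10391104 = 10260113944, q_6 = 24·21325551 + 518873 = 512332097 → 10260113944/512332097
APPEND 23: p_7 = 23·10260113944 + 427071785 = 236409692497, q_7 = 23·512332097 + 21325551 = 11804963782 → 236409692497/11804963782
APPEND 38: p_8 = 38·236409692497 + 10260113944 = 8993828428830, q_8 = 38·11804963782 + 512332097 = 449100955813 → 8993828428830/449100955813
APPEND 16: p_9 = 16·8993828428830 + 236409692497 = 144137664553777, q_9 = 16·449100955813 + 11804963782 = 7197420256790 → 144137664553777/7197420256790
APPEND 18: p_10 = 18·144137664553777 + 8993828428830 = 2603471790396816, q_10 = 18·7197420256790 + 449100955813 = 130002665578033 → 2603471790396816/130002665578033
APPEND 3: p_11 = 3·2603471790396816 + 144137664553777 = 7954553035744225, q_11 = 3·130002665578033 + 7197420256790 = 397205416990889 → 7954553035744225/397205416990889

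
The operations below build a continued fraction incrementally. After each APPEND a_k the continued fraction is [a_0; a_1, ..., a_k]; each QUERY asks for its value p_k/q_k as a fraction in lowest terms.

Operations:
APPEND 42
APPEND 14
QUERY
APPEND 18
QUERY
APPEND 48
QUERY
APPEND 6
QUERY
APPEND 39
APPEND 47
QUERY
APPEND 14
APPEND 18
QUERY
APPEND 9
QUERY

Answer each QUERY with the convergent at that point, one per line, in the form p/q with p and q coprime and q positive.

APPEND 42: p_0 = 42·1 + 0 = 42, q_0 = 42·0 + 1 = 1 → 42/1
APPEND 14: p_1 = 14·42 + 1 = 589, q_1 = 14·1 + 0 = 14 → 589/14
APPEND 18: p_2 = 18·589 + 42 = 10644, q_2 = 18·14 + 1 = 253 → 10644/253
APPEND 48: p_3 = 48·10644 + 589 = 511501, q_3 = 48·253 + 14 = 12158 → 511501/12158
APPEND 6: p_4 = 6·511501 + 10644 = 3079650, q_4 = 6·12158 + 253 = 73201 → 3079650/73201
APPEND 39: p_5 = 39·3079650 + 511501 = 120617851, q_5 = 39·73201 + 12158 = 2866997 → 120617851/2866997
APPEND 47: p_6 = 47·120617851 + 3079650 = 5672118647, q_6 = 47·2866997 + 73201 = 134822060 → 5672118647/134822060
APPEND 14: p_7 = 14·5672118647 + 120617851 = 79530278909, q_7 = 14·134822060 + 2866997 = 1890375837 → 79530278909/1890375837
APPEND 18: p_8 = 18·79530278909 + 5672118647 = 1437217139009, q_8 = 18·1890375837 + 134822060 = 34161587126 → 1437217139009/34161587126
APPEND 9: p_9 = 9·1437217139009 + 79530278909 = 13014484529990, q_9 = 9·34161587126 + 1890375837 = 309344659971 → 13014484529990/309344659971

589/14
10644/253
511501/12158
3079650/73201
5672118647/134822060
1437217139009/34161587126
13014484529990/309344659971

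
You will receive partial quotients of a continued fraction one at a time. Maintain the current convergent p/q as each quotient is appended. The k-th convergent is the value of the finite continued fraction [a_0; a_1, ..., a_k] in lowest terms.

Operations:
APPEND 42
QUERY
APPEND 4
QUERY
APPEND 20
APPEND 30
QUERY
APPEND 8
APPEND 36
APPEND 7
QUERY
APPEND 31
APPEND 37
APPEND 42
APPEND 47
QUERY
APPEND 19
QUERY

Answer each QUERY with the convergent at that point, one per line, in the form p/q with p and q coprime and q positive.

42/1
169/4
102829/2434
209711465/4963947
477966371202311/11313638643603
9091525404297779/215199728141176

APPEND 42: p_0 = 42·1 + 0 = 42, q_0 = 42·0 + 1 = 1 → 42/1
APPEND 4: p_1 = 4·42 + 1 = 169, q_1 = 4·1 + 0 = 4 → 169/4
APPEND 20: p_2 = 20·169 + 42 = 3422, q_2 = 20·4 + 1 = 81 → 3422/81
APPEND 30: p_3 = 30·3422 + 169 = 102829, q_3 = 30·81 + 4 = 2434 → 102829/2434
APPEND 8: p_4 = 8·102829 + 3422 = 826054, q_4 = 8·2434 + 81 = 19553 → 826054/19553
APPEND 36: p_5 = 36·826054 + 102829 = 29840773, q_5 = 36·19553 + 2434 = 706342 → 29840773/706342
APPEND 7: p_6 = 7·29840773 + 826054 = 209711465, q_6 = 7·706342 + 19553 = 4963947 → 209711465/4963947
APPEND 31: p_7 = 31·209711465 + 29840773 = 6530896188, q_7 = 31·4963947 + 706342 = 154588699 → 6530896188/154588699
APPEND 37: p_8 = 37·6530896188 + 209711465 = 241852870421, q_8 = 37·154588699 + 4963947 = 5724745810 → 241852870421/5724745810
APPEND 42: p_9 = 42·241852870421 + 6530896188 = 10164351453870, q_9 = 42·5724745810 + 154588699 = 240593912719 → 10164351453870/240593912719
APPEND 47: p_10 = 47·10164351453870 + 241852870421 = 477966371202311, q_10 = 47·240593912719 + 5724745810 = 11313638643603 → 477966371202311/11313638643603
APPEND 19: p_11 = 19·477966371202311 + 10164351453870 = 9091525404297779, q_11 = 19·11313638643603 + 240593912719 = 215199728141176 → 9091525404297779/215199728141176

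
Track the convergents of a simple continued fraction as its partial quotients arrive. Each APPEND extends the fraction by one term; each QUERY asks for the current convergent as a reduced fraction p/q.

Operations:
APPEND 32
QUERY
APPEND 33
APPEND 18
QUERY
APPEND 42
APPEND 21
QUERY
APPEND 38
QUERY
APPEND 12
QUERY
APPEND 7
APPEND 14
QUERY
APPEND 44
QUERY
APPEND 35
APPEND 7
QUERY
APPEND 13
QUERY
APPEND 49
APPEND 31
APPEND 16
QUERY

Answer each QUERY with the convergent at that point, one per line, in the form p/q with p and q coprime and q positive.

32/1
19058/595
16850411/526078
641117111/20015987
7710255743/240717922
772290958111/24111298096
34035415064196/1062602157665
8378118142498993/261568909872262
110107547670691880/3437611015155777
2687374753903912423241/83901142576537643927

APPEND 32: p_0 = 32·1 + 0 = 32, q_0 = 32·0 + 1 = 1 → 32/1
APPEND 33: p_1 = 33·32 + 1 = 1057, q_1 = 33·1 + 0 = 33 → 1057/33
APPEND 18: p_2 = 18·1057 + 32 = 19058, q_2 = 18·33 + 1 = 595 → 19058/595
APPEND 42: p_3 = 42·19058 + 1057 = 801493, q_3 = 42·595 + 33 = 25023 → 801493/25023
APPEND 21: p_4 = 21·801493 + 19058 = 16850411, q_4 = 21·25023 + 595 = 526078 → 16850411/526078
APPEND 38: p_5 = 38·16850411 + 801493 = 641117111, q_5 = 38·526078 + 25023 = 20015987 → 641117111/20015987
APPEND 12: p_6 = 12·641117111 + 16850411 = 7710255743, q_6 = 12·20015987 + 526078 = 240717922 → 7710255743/240717922
APPEND 7: p_7 = 7·7710255743 + 641117111 = 54612907312, q_7 = 7·240717922 + 20015987 = 1705041441 → 54612907312/1705041441
APPEND 14: p_8 = 14·54612907312 + 7710255743 = 772290958111, q_8 = 14·1705041441 + 240717922 = 24111298096 → 772290958111/24111298096
APPEND 44: p_9 = 44·772290958111 + 54612907312 = 34035415064196, q_9 = 44·24111298096 + 1705041441 = 1062602157665 → 34035415064196/1062602157665
APPEND 35: p_10 = 35·34035415064196 + 772290958111 = 1192011818204971, q_10 = 35·1062602157665 + 24111298096 = 37215186816371 → 1192011818204971/37215186816371
APPEND 7: p_11 = 7·1192011818204971 + 34035415064196 = 8378118142498993, q_11 = 7·37215186816371 + 1062602157665 = 261568909872262 → 8378118142498993/261568909872262
APPEND 13: p_12 = 13·8378118142498993 + 1192011818204971 = 110107547670691880, q_12 = 13·261568909872262 + 37215186816371 = 3437611015155777 → 110107547670691880/3437611015155777
APPEND 49: p_13 = 49·110107547670691880 + 8378118142498993 = 5403647954006401113, q_13 = 49·3437611015155777 + 261568909872262 = 168704508652505335 → 5403647954006401113/168704508652505335
APPEND 31: p_14 = 31·5403647954006401113 + 110107547670691880 = 167623194121869126383, q_14 = 31·168704508652505335 + 3437611015155777 = 5233277379242821162 → 167623194121869126383/5233277379242821162
APPEND 16: p_15 = 16·167623194121869126383 + 5403647954006401113 = 2687374753903912423241, q_15 = 16·5233277379242821162 + 168704508652505335 = 83901142576537643927 → 2687374753903912423241/83901142576537643927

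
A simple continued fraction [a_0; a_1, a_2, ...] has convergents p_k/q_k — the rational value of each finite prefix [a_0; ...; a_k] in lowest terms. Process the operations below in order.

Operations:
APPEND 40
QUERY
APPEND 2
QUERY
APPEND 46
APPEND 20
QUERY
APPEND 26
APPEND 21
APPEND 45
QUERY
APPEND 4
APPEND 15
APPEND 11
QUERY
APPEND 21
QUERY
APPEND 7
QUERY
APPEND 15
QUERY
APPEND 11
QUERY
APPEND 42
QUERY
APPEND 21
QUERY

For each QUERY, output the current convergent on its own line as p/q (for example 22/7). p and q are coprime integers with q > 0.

40/1
81/2
75401/1862
1861518677/45969520
1263384796853/31198823522
26645253224705/657994741687
187780157369788/4637162015331
2843347613771525/70215424971652
31464603908856563/777006836703503
1324356711785747171/32704502566518778
27842955551409547154/687571560733597841

APPEND 40: p_0 = 40·1 + 0 = 40, q_0 = 40·0 + 1 = 1 → 40/1
APPEND 2: p_1 = 2·40 + 1 = 81, q_1 = 2·1 + 0 = 2 → 81/2
APPEND 46: p_2 = 46·81 + 40 = 3766, q_2 = 46·2 + 1 = 93 → 3766/93
APPEND 20: p_3 = 20·3766 + 81 = 75401, q_3 = 20·93 + 2 = 1862 → 75401/1862
APPEND 26: p_4 = 26·75401 + 3766 = 1964192, q_4 = 26·1862 + 93 = 48505 → 1964192/48505
APPEND 21: p_5 = 21·1964192 + 75401 = 41323433, q_5 = 21·48505 + 1862 = 1020467 → 41323433/1020467
APPEND 45: p_6 = 45·41323433 + 1964192 = 1861518677, q_6 = 45·1020467 + 48505 = 45969520 → 1861518677/45969520
APPEND 4: p_7 = 4·1861518677 + 41323433 = 7487398141, q_7 = 4·45969520 + 1020467 = 184898547 → 7487398141/184898547
APPEND 15: p_8 = 15·7487398141 + 1861518677 = 114172490792, q_8 = 15·184898547 + 45969520 = 2819447725 → 114172490792/2819447725
APPEND 11: p_9 = 11·114172490792 + 7487398141 = 1263384796853, q_9 = 11·2819447725 + 184898547 = 31198823522 → 1263384796853/31198823522
APPEND 21: p_10 = 21·1263384796853 + 114172490792 = 26645253224705, q_10 = 21·31198823522 + 2819447725 = 657994741687 → 26645253224705/657994741687
APPEND 7: p_11 = 7·26645253224705 + 1263384796853 = 187780157369788, q_11 = 7·657994741687 + 31198823522 = 4637162015331 → 187780157369788/4637162015331
APPEND 15: p_12 = 15·187780157369788 + 26645253224705 = 2843347613771525, q_12 = 15·4637162015331 + 657994741687 = 70215424971652 → 2843347613771525/70215424971652
APPEND 11: p_13 = 11·2843347613771525 + 187780157369788 = 31464603908856563, q_13 = 11·70215424971652 + 4637162015331 = 777006836703503 → 31464603908856563/777006836703503
APPEND 42: p_14 = 42·31464603908856563 + 2843347613771525 = 1324356711785747171, q_14 = 42·777006836703503 + 70215424971652 = 32704502566518778 → 1324356711785747171/32704502566518778
APPEND 21: p_15 = 21·1324356711785747171 + 31464603908856563 = 27842955551409547154, q_15 = 21·32704502566518778 + 777006836703503 = 687571560733597841 → 27842955551409547154/687571560733597841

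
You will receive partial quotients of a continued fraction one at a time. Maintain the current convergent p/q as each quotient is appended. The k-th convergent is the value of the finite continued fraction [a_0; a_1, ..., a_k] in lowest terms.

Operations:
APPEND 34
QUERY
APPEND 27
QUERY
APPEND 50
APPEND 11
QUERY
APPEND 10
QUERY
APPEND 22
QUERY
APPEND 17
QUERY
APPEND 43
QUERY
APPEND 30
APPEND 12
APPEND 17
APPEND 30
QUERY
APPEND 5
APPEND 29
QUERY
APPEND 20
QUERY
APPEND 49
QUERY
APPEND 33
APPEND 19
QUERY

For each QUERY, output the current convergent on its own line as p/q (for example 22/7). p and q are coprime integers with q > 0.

34/1
919/27
506743/14888
5113414/150231
113001851/3319970
1926144881/56589721
82937231734/2436677973
15386026488520036/452038138393785
2261204061590246563/66433687430109194
45301523233015335623/1330948977888105101
2222035842479341692090/65282933603947259143
1396299238018453874009357/41022970333858752738723

APPEND 34: p_0 = 34·1 + 0 = 34, q_0 = 34·0 + 1 = 1 → 34/1
APPEND 27: p_1 = 27·34 + 1 = 919, q_1 = 27·1 + 0 = 27 → 919/27
APPEND 50: p_2 = 50·919 + 34 = 45984, q_2 = 50·27 + 1 = 1351 → 45984/1351
APPEND 11: p_3 = 11·45984 + 919 = 506743, q_3 = 11·1351 + 27 = 14888 → 506743/14888
APPEND 10: p_4 = 10·506743 + 45984 = 5113414, q_4 = 10·14888 + 1351 = 150231 → 5113414/150231
APPEND 22: p_5 = 22·5113414 + 506743 = 113001851, q_5 = 22·150231 + 14888 = 3319970 → 113001851/3319970
APPEND 17: p_6 = 17·113001851 + 5113414 = 1926144881, q_6 = 17·3319970 + 150231 = 56589721 → 1926144881/56589721
APPEND 43: p_7 = 43·1926144881 + 113001851 = 82937231734, q_7 = 43·56589721 + 3319970 = 2436677973 → 82937231734/2436677973
APPEND 30: p_8 = 30·82937231734 + 1926144881 = 2490043096901, q_8 = 30·2436677973 + 56589721 = 73156928911 → 2490043096901/73156928911
APPEND 12: p_9 = 12·2490043096901 + 82937231734 = 29963454394546, q_9 = 12·73156928911 + 2436677973 = 880319824905 → 29963454394546/880319824905
APPEND 17: p_10 = 17·29963454394546 + 2490043096901 = 511868767804183, q_10 = 17·880319824905 + 73156928911 = 15038593952296 → 511868767804183/15038593952296
APPEND 30: p_11 = 30·511868767804183 + 29963454394546 = 15386026488520036, q_11 = 30·15038593952296 + 880319824905 = 452038138393785 → 15386026488520036/452038138393785
APPEND 5: p_12 = 5·15386026488520036 + 511868767804183 = 77442001210404363, q_12 = 5·452038138393785 + 15038593952296 = 2275229285921221 → 77442001210404363/2275229285921221
APPEND 29: p_13 = 29·77442001210404363 + 15386026488520036 = 2261204061590246563, q_13 = 29·2275229285921221 + 452038138393785 = 66433687430109194 → 2261204061590246563/66433687430109194
APPEND 20: p_14 = 20·2261204061590246563 + 77442001210404363 = 45301523233015335623, q_14 = 20·66433687430109194 + 2275229285921221 = 1330948977888105101 → 45301523233015335623/1330948977888105101
APPEND 49: p_15 = 49·45301523233015335623 + 2261204061590246563 = 2222035842479341692090, q_15 = 49·1330948977888105101 + 66433687430109194 = 65282933603947259143 → 2222035842479341692090/65282933603947259143
APPEND 33: p_16 = 33·2222035842479341692090 + 45301523233015335623 = 73372484325051291174593, q_16 = 33·65282933603947259143 + 1330948977888105101 = 2155667757908147656820 → 73372484325051291174593/2155667757908147656820
APPEND 19: p_17 = 19·73372484325051291174593 + 2222035842479341692090 = 1396299238018453874009357, q_17 = 19·2155667757908147656820 + 65282933603947259143 = 41022970333858752738723 → 1396299238018453874009357/41022970333858752738723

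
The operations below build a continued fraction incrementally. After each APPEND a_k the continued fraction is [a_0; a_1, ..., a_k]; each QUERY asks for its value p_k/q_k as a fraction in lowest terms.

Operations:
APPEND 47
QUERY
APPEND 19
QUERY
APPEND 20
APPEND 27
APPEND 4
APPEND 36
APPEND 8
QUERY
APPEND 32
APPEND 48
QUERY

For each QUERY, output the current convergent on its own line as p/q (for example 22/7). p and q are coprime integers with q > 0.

47/1
894/19
569631275/12106293
878929311611/18679760469

APPEND 47: p_0 = 47·1 + 0 = 47, q_0 = 47·0 + 1 = 1 → 47/1
APPEND 19: p_1 = 19·47 + 1 = 894, q_1 = 19·1 + 0 = 19 → 894/19
APPEND 20: p_2 = 20·894 + 47 = 17927, q_2 = 20·19 + 1 = 381 → 17927/381
APPEND 27: p_3 = 27·17927 + 894 = 484923, q_3 = 27·381 + 19 = 10306 → 484923/10306
APPEND 4: p_4 = 4·484923 + 17927 = 1957619, q_4 = 4·10306 + 381 = 41605 → 1957619/41605
APPEND 36: p_5 = 36·1957619 + 484923 = 70959207, q_5 = 36·41605 + 10306 = 1508086 → 70959207/1508086
APPEND 8: p_6 = 8·70959207 + 1957619 = 569631275, q_6 = 8·1508086 + 41605 = 12106293 → 569631275/12106293
APPEND 32: p_7 = 32·569631275 + 70959207 = 18299160007, q_7 = 32·12106293 + 1508086 = 388909462 → 18299160007/388909462
APPEND 48: p_8 = 48·18299160007 + 569631275 = 878929311611, q_8 = 48·388909462 + 12106293 = 18679760469 → 878929311611/18679760469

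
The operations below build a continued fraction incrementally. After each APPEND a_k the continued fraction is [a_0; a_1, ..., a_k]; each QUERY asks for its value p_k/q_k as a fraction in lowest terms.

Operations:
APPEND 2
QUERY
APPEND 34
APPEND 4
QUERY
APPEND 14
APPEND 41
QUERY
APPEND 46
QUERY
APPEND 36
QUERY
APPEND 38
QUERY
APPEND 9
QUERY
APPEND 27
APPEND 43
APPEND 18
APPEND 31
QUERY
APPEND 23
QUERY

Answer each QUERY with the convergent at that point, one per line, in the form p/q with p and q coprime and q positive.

APPEND 2: p_0 = 2·1 + 0 = 2, q_0 = 2·0 + 1 = 1 → 2/1
APPEND 34: p_1 = 34·2 + 1 = 69, q_1 = 34·1 + 0 = 34 → 69/34
APPEND 4: p_2 = 4·69 + 2 = 278, q_2 = 4·34 + 1 = 137 → 278/137
APPEND 14: p_3 = 14·278 + 69 = 3961, q_3 = 14·137 + 34 = 1952 → 3961/1952
APPEND 41: p_4 = 41·3961 + 278 = 162679, q_4 = 41·1952 + 137 = 80169 → 162679/80169
APPEND 46: p_5 = 46·162679 + 3961 = 7487195, q_5 = 46·80169 + 1952 = 3689726 → 7487195/3689726
APPEND 36: p_6 = 36·7487195 + 162679 = 269701699, q_6 = 36·3689726 + 80169 = 132910305 → 269701699/132910305
APPEND 38: p_7 = 38·269701699 + 7487195 = 10256151757, q_7 = 38·132910305 + 3689726 = 5054281316 → 10256151757/5054281316
APPEND 9: p_8 = 9·10256151757 + 269701699 = 92575067512, q_8 = 9·5054281316 + 132910305 = 45621442149 → 92575067512/45621442149
APPEND 27: p_9 = 27·92575067512 + 10256151757 = 2509782974581, q_9 = 27·45621442149 + 5054281316 = 1236833219339 → 2509782974581/1236833219339
APPEND 43: p_10 = 43·2509782974581 + 92575067512 = 108013242974495, q_10 = 43·1236833219339 + 45621442149 = 53229449873726 → 108013242974495/53229449873726
APPEND 18: p_11 = 18·108013242974495 + 2509782974581 = 1946748156515491, q_11 = 18·53229449873726 + 1236833219339 = 959366930946407 → 1946748156515491/959366930946407
APPEND 31: p_12 = 31·1946748156515491 + 108013242974495 = 60457206094954716, q_12 = 31·959366930946407 + 53229449873726 = 29793604309212343 → 60457206094954716/29793604309212343
APPEND 23: p_13 = 23·60457206094954716 + 1946748156515491 = 1392462488340473959, q_13 = 23·29793604309212343 + 959366930946407 = 686212266042830296 → 1392462488340473959/686212266042830296

2/1
278/137
162679/80169
7487195/3689726
269701699/132910305
10256151757/5054281316
92575067512/45621442149
60457206094954716/29793604309212343
1392462488340473959/686212266042830296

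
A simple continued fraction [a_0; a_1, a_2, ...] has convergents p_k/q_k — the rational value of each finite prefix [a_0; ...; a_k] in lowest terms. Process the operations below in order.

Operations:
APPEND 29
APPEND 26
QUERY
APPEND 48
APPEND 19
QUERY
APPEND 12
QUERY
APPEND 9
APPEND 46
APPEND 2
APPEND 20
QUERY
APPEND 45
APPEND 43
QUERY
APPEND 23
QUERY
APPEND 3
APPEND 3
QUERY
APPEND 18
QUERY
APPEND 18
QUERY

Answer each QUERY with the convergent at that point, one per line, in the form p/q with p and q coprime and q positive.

APPEND 29: p_0 = 29·1 + 0 = 29, q_0 = 29·0 + 1 = 1 → 29/1
APPEND 26: p_1 = 26·29 + 1 = 755, q_1 = 26·1 + 0 = 26 → 755/26
APPEND 48: p_2 = 48·755 + 29 = 36269, q_2 = 48·26 + 1 = 1249 → 36269/1249
APPEND 19: p_3 = 19·36269 + 755 = 689866, q_3 = 19·1249 + 26 = 23757 → 689866/23757
APPEND 12: p_4 = 12·689866 + 36269 = 8314661, q_4 = 12·23757 + 1249 = 286333 → 8314661/286333
APPEND 9: p_5 = 9·8314661 + 689866 = 75521815, q_5 = 9·286333 + 23757 = 2600754 → 75521815/2600754
APPEND 46: p_6 = 46·75521815 + 8314661 = 3482318151, q_6 = 46·2600754 + 286333 = 119921017 → 3482318151/119921017
APPEND 2: p_7 = 2·3482318151 + 75521815 = 7040158117, q_7 = 2·119921017 + 2600754 = 242442788 → 7040158117/242442788
APPEND 20: p_8 = 20·7040158117 + 3482318151 = 144285480491, q_8 = 20·242442788 + 119921017 = 4968776777 → 144285480491/4968776777
APPEND 45: p_9 = 45·144285480491 + 7040158117 = 6499886780212, q_9 = 45·4968776777 + 242442788 = 223837397753 → 6499886780212/223837397753
APPEND 43: p_10 = 43·6499886780212 + 144285480491 = 279639417029607, q_10 = 43·223837397753 + 4968776777 = 9629976880156 → 279639417029607/9629976880156
APPEND 23: p_11 = 23·279639417029607 + 6499886780212 = 6438206478461173, q_11 = 23·9629976880156 + 223837397753 = 221713305641341 → 6438206478461173/221713305641341
APPEND 3: p_12 = 3·6438206478461173 + 279639417029607 = 19594258852413126, q_12 = 3·221713305641341 + 9629976880156 = 674769893804179 → 19594258852413126/674769893804179
APPEND 3: p_13 = 3·19594258852413126 + 6438206478461173 = 65220983035700551, q_13 = 3·674769893804179 + 221713305641341 = 2246022987053878 → 65220983035700551/2246022987053878
APPEND 18: p_14 = 18·65220983035700551 + 19594258852413126 = 1193571953495023044, q_14 = 18·2246022987053878 + 674769893804179 = 41103183660773983 → 1193571953495023044/41103183660773983
APPEND 18: p_15 = 18·1193571953495023044 + 65220983035700551 = 21549516145946115343, q_15 = 18·41103183660773983 + 2246022987053878 = 742103328880985572 → 21549516145946115343/742103328880985572

755/26
689866/23757
8314661/286333
144285480491/4968776777
279639417029607/9629976880156
6438206478461173/221713305641341
65220983035700551/2246022987053878
1193571953495023044/41103183660773983
21549516145946115343/742103328880985572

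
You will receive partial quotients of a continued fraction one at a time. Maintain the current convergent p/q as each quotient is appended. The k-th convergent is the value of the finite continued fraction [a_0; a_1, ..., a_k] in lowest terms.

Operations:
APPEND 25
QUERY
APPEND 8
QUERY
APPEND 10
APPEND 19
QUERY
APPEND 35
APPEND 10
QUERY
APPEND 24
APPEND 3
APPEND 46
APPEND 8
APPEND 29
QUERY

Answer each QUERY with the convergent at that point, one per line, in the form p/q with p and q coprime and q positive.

25/1
201/8
38866/1547
13662316/543807
10839150896398/431435353385

APPEND 25: p_0 = 25·1 + 0 = 25, q_0 = 25·0 + 1 = 1 → 25/1
APPEND 8: p_1 = 8·25 + 1 = 201, q_1 = 8·1 + 0 = 8 → 201/8
APPEND 10: p_2 = 10·201 + 25 = 2035, q_2 = 10·8 + 1 = 81 → 2035/81
APPEND 19: p_3 = 19·2035 + 201 = 38866, q_3 = 19·81 + 8 = 1547 → 38866/1547
APPEND 35: p_4 = 35·38866 + 2035 = 1362345, q_4 = 35·1547 + 81 = 54226 → 1362345/54226
APPEND 10: p_5 = 10·1362345 + 38866 = 13662316, q_5 = 10·54226 + 1547 = 543807 → 13662316/543807
APPEND 24: p_6 = 24·13662316 + 1362345 = 329257929, q_6 = 24·543807 + 54226 = 13105594 → 329257929/13105594
APPEND 3: p_7 = 3·329257929 + 13662316 = 1001436103, q_7 = 3·13105594 + 543807 = 39860589 → 1001436103/39860589
APPEND 46: p_8 = 46·1001436103 + 329257929 = 46395318667, q_8 = 46·39860589 + 13105594 = 1846692688 → 46395318667/1846692688
APPEND 8: p_9 = 8·46395318667 + 1001436103 = 372163985439, q_9 = 8·1846692688 + 39860589 = 14813402093 → 372163985439/14813402093
APPEND 29: p_10 = 29·372163985439 + 46395318667 = 10839150896398, q_10 = 29·14813402093 + 1846692688 = 431435353385 → 10839150896398/431435353385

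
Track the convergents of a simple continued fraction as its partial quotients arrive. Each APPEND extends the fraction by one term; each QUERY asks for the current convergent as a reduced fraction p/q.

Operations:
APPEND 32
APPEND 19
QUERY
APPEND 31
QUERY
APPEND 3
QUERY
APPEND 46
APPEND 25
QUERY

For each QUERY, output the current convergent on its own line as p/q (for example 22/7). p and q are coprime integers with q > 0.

APPEND 32: p_0 = 32·1 + 0 = 32, q_0 = 32·0 + 1 = 1 → 32/1
APPEND 19: p_1 = 19·32 + 1 = 609, q_1 = 19·1 + 0 = 19 → 609/19
APPEND 31: p_2 = 31·609 + 32 = 18911, q_2 = 31·19 + 1 = 590 → 18911/590
APPEND 3: p_3 = 3·18911 + 609 = 57342, q_3 = 3·590 + 19 = 1789 → 57342/1789
APPEND 46: p_4 = 46·57342 + 18911 = 2656643, q_4 = 46·1789 + 590 = 82884 → 2656643/82884
APPEND 25: p_5 = 25·2656643 + 57342 = 66473417, q_5 = 25·82884 + 1789 = 2073889 → 66473417/2073889

609/19
18911/590
57342/1789
66473417/2073889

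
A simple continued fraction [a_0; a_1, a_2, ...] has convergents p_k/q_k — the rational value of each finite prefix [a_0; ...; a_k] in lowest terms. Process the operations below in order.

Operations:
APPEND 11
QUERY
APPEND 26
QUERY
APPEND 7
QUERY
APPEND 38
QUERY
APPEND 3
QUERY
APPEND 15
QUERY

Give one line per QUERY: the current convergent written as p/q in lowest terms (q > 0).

11/1
287/26
2020/183
77047/6980
233161/21123
3574462/323825

APPEND 11: p_0 = 11·1 + 0 = 11, q_0 = 11·0 + 1 = 1 → 11/1
APPEND 26: p_1 = 26·11 + 1 = 287, q_1 = 26·1 + 0 = 26 → 287/26
APPEND 7: p_2 = 7·287 + 11 = 2020, q_2 = 7·26 + 1 = 183 → 2020/183
APPEND 38: p_3 = 38·2020 + 287 = 77047, q_3 = 38·183 + 26 = 6980 → 77047/6980
APPEND 3: p_4 = 3·77047 + 2020 = 233161, q_4 = 3·6980 + 183 = 21123 → 233161/21123
APPEND 15: p_5 = 15·233161 + 77047 = 3574462, q_5 = 15·21123 + 6980 = 323825 → 3574462/323825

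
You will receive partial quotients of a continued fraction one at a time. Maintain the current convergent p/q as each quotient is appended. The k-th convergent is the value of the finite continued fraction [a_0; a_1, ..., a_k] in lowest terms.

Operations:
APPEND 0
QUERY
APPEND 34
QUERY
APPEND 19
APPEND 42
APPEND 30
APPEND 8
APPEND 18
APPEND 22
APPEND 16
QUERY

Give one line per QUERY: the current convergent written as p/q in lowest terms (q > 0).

0/1
1/34
1236037187/42090237591

APPEND 0: p_0 = 0·1 + 0 = 0, q_0 = 0·0 + 1 = 1 → 0/1
APPEND 34: p_1 = 34·0 + 1 = 1, q_1 = 34·1 + 0 = 34 → 1/34
APPEND 19: p_2 = 19·1 + 0 = 19, q_2 = 19·34 + 1 = 647 → 19/647
APPEND 42: p_3 = 42·19 + 1 = 799, q_3 = 42·647 + 34 = 27208 → 799/27208
APPEND 30: p_4 = 30·799 + 19 = 23989, q_4 = 30·27208 + 647 = 816887 → 23989/816887
APPEND 8: p_5 = 8·23989 + 799 = 192711, q_5 = 8·816887 + 27208 = 6562304 → 192711/6562304
APPEND 18: p_6 = 18·192711 + 23989 = 3492787, q_6 = 18·6562304 + 816887 = 118938359 → 3492787/118938359
APPEND 22: p_7 = 22·3492787 + 192711 = 77034025, q_7 = 22·118938359 + 6562304 = 2623206202 → 77034025/2623206202
APPEND 16: p_8 = 16·77034025 + 3492787 = 1236037187, q_8 = 16·2623206202 + 118938359 = 42090237591 → 1236037187/42090237591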